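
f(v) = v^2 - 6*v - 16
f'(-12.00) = -30.00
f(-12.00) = 200.00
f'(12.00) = 18.00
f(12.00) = 56.00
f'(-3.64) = -13.28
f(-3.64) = 19.09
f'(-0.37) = -6.74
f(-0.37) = -13.64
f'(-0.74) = -7.48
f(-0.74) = -11.01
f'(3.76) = 1.52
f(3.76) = -24.42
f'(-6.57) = -19.14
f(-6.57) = 66.58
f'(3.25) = 0.50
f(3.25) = -24.94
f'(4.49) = 2.98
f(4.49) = -22.78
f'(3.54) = 1.08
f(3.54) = -24.71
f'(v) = 2*v - 6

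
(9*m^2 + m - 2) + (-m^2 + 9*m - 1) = 8*m^2 + 10*m - 3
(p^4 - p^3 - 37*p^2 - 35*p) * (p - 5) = p^5 - 6*p^4 - 32*p^3 + 150*p^2 + 175*p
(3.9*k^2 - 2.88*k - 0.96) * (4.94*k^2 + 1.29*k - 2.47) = 19.266*k^4 - 9.1962*k^3 - 18.0906*k^2 + 5.8752*k + 2.3712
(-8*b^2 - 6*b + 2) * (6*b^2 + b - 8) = -48*b^4 - 44*b^3 + 70*b^2 + 50*b - 16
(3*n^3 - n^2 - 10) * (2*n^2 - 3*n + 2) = 6*n^5 - 11*n^4 + 9*n^3 - 22*n^2 + 30*n - 20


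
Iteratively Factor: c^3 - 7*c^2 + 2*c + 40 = (c - 4)*(c^2 - 3*c - 10) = (c - 4)*(c + 2)*(c - 5)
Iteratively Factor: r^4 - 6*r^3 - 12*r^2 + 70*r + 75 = (r - 5)*(r^3 - r^2 - 17*r - 15) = (r - 5)*(r + 3)*(r^2 - 4*r - 5) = (r - 5)*(r + 1)*(r + 3)*(r - 5)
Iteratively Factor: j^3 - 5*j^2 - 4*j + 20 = (j + 2)*(j^2 - 7*j + 10) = (j - 5)*(j + 2)*(j - 2)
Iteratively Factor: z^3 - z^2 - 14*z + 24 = (z - 2)*(z^2 + z - 12) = (z - 2)*(z + 4)*(z - 3)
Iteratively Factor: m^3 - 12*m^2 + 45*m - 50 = (m - 2)*(m^2 - 10*m + 25) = (m - 5)*(m - 2)*(m - 5)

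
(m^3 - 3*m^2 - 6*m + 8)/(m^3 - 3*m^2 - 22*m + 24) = (m^2 - 2*m - 8)/(m^2 - 2*m - 24)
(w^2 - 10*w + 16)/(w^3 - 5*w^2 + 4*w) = (w^2 - 10*w + 16)/(w*(w^2 - 5*w + 4))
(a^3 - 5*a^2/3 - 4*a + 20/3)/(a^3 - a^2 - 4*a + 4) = (a - 5/3)/(a - 1)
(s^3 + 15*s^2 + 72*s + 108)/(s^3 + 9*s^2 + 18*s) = (s + 6)/s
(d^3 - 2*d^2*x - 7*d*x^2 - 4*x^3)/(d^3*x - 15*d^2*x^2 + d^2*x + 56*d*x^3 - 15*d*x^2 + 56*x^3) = (d^3 - 2*d^2*x - 7*d*x^2 - 4*x^3)/(x*(d^3 - 15*d^2*x + d^2 + 56*d*x^2 - 15*d*x + 56*x^2))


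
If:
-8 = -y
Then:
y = 8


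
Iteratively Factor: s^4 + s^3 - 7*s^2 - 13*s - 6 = (s - 3)*(s^3 + 4*s^2 + 5*s + 2) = (s - 3)*(s + 1)*(s^2 + 3*s + 2) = (s - 3)*(s + 1)*(s + 2)*(s + 1)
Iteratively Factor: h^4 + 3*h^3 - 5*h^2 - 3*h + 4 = (h + 1)*(h^3 + 2*h^2 - 7*h + 4) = (h - 1)*(h + 1)*(h^2 + 3*h - 4) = (h - 1)*(h + 1)*(h + 4)*(h - 1)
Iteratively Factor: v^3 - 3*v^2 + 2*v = (v - 2)*(v^2 - v) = v*(v - 2)*(v - 1)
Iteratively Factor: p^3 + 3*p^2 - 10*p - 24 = (p - 3)*(p^2 + 6*p + 8) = (p - 3)*(p + 2)*(p + 4)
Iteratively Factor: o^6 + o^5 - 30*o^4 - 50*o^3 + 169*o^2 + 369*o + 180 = (o + 4)*(o^5 - 3*o^4 - 18*o^3 + 22*o^2 + 81*o + 45) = (o + 1)*(o + 4)*(o^4 - 4*o^3 - 14*o^2 + 36*o + 45) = (o + 1)^2*(o + 4)*(o^3 - 5*o^2 - 9*o + 45) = (o + 1)^2*(o + 3)*(o + 4)*(o^2 - 8*o + 15) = (o - 5)*(o + 1)^2*(o + 3)*(o + 4)*(o - 3)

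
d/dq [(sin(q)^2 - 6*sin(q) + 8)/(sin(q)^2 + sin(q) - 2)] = (7*sin(q)^2 - 20*sin(q) + 4)*cos(q)/((sin(q) - 1)^2*(sin(q) + 2)^2)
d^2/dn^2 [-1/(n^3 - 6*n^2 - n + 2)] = 2*(3*(n - 2)*(n^3 - 6*n^2 - n + 2) - (-3*n^2 + 12*n + 1)^2)/(n^3 - 6*n^2 - n + 2)^3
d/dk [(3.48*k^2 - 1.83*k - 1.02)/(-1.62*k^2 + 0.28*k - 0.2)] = (-1.9902*k^2 - 4.6968*k + 0.6516)/(2.6244*k^4 - 0.9072*k^3 + 0.7264*k^2 - 0.112*k + 0.04)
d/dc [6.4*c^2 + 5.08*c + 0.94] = 12.8*c + 5.08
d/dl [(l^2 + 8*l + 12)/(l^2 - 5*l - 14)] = -13/(l^2 - 14*l + 49)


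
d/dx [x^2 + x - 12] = 2*x + 1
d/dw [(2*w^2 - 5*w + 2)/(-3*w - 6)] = 2*(-w^2 - 4*w + 6)/(3*(w^2 + 4*w + 4))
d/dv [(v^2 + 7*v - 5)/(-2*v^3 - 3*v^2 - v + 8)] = (2*v^4 + 28*v^3 - 10*v^2 - 14*v + 51)/(4*v^6 + 12*v^5 + 13*v^4 - 26*v^3 - 47*v^2 - 16*v + 64)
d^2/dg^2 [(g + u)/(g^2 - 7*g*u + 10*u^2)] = 2*(3*(-g + 2*u)*(g^2 - 7*g*u + 10*u^2) + (g + u)*(2*g - 7*u)^2)/(g^2 - 7*g*u + 10*u^2)^3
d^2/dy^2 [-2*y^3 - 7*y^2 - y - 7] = -12*y - 14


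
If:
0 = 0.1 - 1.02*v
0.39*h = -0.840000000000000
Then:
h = -2.15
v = 0.10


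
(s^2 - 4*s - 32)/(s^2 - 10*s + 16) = (s + 4)/(s - 2)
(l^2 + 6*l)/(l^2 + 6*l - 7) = l*(l + 6)/(l^2 + 6*l - 7)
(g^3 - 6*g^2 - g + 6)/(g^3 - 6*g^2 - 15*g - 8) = (g^2 - 7*g + 6)/(g^2 - 7*g - 8)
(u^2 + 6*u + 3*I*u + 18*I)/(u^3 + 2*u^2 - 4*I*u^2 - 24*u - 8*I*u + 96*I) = (u + 3*I)/(u^2 - 4*u*(1 + I) + 16*I)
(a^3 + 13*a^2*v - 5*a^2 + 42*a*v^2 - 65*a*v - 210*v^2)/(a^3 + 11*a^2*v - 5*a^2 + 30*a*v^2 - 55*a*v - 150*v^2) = (a + 7*v)/(a + 5*v)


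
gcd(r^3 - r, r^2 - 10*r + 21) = 1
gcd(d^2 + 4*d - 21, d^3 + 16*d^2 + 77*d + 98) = d + 7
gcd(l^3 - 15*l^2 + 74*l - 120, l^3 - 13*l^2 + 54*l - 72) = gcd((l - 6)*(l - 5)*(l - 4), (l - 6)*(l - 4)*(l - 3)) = l^2 - 10*l + 24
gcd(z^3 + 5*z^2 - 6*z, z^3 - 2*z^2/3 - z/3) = z^2 - z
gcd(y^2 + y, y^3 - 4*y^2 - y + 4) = y + 1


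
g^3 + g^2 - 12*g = g*(g - 3)*(g + 4)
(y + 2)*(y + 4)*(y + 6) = y^3 + 12*y^2 + 44*y + 48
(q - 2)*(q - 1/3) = q^2 - 7*q/3 + 2/3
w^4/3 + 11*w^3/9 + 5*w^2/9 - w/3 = w*(w/3 + 1)*(w - 1/3)*(w + 1)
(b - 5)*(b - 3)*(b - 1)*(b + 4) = b^4 - 5*b^3 - 13*b^2 + 77*b - 60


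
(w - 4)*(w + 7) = w^2 + 3*w - 28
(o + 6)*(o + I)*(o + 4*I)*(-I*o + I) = -I*o^4 + 5*o^3 - 5*I*o^3 + 25*o^2 + 10*I*o^2 - 30*o + 20*I*o - 24*I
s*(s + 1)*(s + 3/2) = s^3 + 5*s^2/2 + 3*s/2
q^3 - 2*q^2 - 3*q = q*(q - 3)*(q + 1)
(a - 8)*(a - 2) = a^2 - 10*a + 16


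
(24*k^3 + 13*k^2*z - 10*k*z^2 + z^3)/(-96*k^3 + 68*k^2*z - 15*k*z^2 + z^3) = (k + z)/(-4*k + z)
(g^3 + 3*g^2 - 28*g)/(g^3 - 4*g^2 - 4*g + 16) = g*(g + 7)/(g^2 - 4)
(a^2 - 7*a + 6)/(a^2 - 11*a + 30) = (a - 1)/(a - 5)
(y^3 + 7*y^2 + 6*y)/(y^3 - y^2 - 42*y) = (y + 1)/(y - 7)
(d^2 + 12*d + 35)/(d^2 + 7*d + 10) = (d + 7)/(d + 2)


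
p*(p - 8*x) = p^2 - 8*p*x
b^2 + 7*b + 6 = (b + 1)*(b + 6)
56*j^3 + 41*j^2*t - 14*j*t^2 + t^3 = (-8*j + t)*(-7*j + t)*(j + t)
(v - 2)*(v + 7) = v^2 + 5*v - 14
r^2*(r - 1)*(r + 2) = r^4 + r^3 - 2*r^2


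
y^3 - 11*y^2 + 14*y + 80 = (y - 8)*(y - 5)*(y + 2)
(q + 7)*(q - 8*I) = q^2 + 7*q - 8*I*q - 56*I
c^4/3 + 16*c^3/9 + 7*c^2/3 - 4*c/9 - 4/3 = (c/3 + 1)*(c - 2/3)*(c + 1)*(c + 2)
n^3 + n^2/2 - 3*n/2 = n*(n - 1)*(n + 3/2)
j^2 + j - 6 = (j - 2)*(j + 3)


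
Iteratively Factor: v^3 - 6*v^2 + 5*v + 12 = (v - 3)*(v^2 - 3*v - 4) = (v - 3)*(v + 1)*(v - 4)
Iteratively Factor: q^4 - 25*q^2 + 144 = (q + 3)*(q^3 - 3*q^2 - 16*q + 48) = (q - 4)*(q + 3)*(q^2 + q - 12) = (q - 4)*(q + 3)*(q + 4)*(q - 3)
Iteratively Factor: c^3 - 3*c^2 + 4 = (c + 1)*(c^2 - 4*c + 4) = (c - 2)*(c + 1)*(c - 2)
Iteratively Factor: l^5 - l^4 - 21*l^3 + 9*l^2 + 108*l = (l + 3)*(l^4 - 4*l^3 - 9*l^2 + 36*l) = (l + 3)^2*(l^3 - 7*l^2 + 12*l) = (l - 3)*(l + 3)^2*(l^2 - 4*l) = (l - 4)*(l - 3)*(l + 3)^2*(l)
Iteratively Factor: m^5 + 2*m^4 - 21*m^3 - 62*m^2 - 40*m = (m + 4)*(m^4 - 2*m^3 - 13*m^2 - 10*m) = m*(m + 4)*(m^3 - 2*m^2 - 13*m - 10) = m*(m + 1)*(m + 4)*(m^2 - 3*m - 10) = m*(m - 5)*(m + 1)*(m + 4)*(m + 2)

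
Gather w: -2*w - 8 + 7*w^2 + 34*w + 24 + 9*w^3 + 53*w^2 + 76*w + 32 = 9*w^3 + 60*w^2 + 108*w + 48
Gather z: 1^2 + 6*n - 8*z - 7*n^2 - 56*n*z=-7*n^2 + 6*n + z*(-56*n - 8) + 1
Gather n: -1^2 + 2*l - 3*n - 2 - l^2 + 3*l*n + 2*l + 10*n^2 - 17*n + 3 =-l^2 + 4*l + 10*n^2 + n*(3*l - 20)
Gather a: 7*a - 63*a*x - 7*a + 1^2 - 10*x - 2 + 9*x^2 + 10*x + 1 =-63*a*x + 9*x^2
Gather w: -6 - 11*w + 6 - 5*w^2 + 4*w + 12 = -5*w^2 - 7*w + 12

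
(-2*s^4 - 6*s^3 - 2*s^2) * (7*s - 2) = -14*s^5 - 38*s^4 - 2*s^3 + 4*s^2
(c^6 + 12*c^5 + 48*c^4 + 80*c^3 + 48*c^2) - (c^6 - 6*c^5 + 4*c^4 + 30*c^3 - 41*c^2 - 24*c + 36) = 18*c^5 + 44*c^4 + 50*c^3 + 89*c^2 + 24*c - 36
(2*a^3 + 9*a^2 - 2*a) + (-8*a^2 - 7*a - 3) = 2*a^3 + a^2 - 9*a - 3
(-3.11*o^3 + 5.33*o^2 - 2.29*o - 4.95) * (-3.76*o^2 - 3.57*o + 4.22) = 11.6936*o^5 - 8.9381*o^4 - 23.5419*o^3 + 49.2799*o^2 + 8.0077*o - 20.889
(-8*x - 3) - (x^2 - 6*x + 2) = -x^2 - 2*x - 5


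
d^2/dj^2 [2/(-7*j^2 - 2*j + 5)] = 4*(49*j^2 + 14*j - 4*(7*j + 1)^2 - 35)/(7*j^2 + 2*j - 5)^3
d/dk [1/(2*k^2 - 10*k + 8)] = (5/2 - k)/(k^2 - 5*k + 4)^2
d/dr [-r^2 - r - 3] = -2*r - 1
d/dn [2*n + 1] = 2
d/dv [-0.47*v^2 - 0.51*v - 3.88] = -0.94*v - 0.51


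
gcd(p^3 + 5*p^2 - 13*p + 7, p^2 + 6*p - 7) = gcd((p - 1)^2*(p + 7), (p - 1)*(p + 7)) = p^2 + 6*p - 7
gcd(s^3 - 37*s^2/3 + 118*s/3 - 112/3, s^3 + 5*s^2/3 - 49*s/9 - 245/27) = s - 7/3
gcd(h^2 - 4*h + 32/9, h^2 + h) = 1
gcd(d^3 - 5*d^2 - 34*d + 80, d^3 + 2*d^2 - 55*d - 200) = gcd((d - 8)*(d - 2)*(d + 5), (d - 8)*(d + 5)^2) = d^2 - 3*d - 40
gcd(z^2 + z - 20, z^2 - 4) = 1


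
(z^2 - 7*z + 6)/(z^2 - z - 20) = (-z^2 + 7*z - 6)/(-z^2 + z + 20)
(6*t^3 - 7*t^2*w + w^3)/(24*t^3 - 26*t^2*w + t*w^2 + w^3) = (6*t^2 - t*w - w^2)/(24*t^2 - 2*t*w - w^2)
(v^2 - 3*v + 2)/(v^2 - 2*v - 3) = (-v^2 + 3*v - 2)/(-v^2 + 2*v + 3)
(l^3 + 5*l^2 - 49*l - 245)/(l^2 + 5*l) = l - 49/l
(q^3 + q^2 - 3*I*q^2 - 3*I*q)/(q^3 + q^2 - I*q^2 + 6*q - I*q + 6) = q/(q + 2*I)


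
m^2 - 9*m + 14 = (m - 7)*(m - 2)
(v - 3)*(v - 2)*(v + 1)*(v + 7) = v^4 + 3*v^3 - 27*v^2 + 13*v + 42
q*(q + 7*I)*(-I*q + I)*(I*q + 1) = q^4 - q^3 + 6*I*q^3 + 7*q^2 - 6*I*q^2 - 7*q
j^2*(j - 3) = j^3 - 3*j^2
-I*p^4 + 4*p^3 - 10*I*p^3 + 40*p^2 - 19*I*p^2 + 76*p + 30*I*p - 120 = (p + 5)*(p + 6)*(p + 4*I)*(-I*p + I)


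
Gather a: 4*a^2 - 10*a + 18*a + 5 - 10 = 4*a^2 + 8*a - 5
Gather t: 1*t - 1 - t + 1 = 0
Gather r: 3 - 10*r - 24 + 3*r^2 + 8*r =3*r^2 - 2*r - 21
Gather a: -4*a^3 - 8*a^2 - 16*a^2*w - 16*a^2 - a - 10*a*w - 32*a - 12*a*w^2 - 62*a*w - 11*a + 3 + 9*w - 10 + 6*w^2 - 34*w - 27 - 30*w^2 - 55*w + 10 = -4*a^3 + a^2*(-16*w - 24) + a*(-12*w^2 - 72*w - 44) - 24*w^2 - 80*w - 24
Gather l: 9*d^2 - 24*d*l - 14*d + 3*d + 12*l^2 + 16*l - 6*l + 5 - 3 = 9*d^2 - 11*d + 12*l^2 + l*(10 - 24*d) + 2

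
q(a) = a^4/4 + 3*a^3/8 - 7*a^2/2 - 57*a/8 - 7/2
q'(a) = a^3 + 9*a^2/8 - 7*a - 57/8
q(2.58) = -27.66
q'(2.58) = -0.52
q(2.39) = -27.24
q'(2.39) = -3.78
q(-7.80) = 586.55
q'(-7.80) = -358.63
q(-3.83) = 5.17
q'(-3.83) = -19.99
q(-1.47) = -0.61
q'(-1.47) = 2.42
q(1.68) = -21.58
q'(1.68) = -10.97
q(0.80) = -11.15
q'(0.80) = -11.49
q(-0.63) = -0.45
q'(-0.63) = -2.52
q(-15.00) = 10706.50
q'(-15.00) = -3024.00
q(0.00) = -3.50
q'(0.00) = -7.12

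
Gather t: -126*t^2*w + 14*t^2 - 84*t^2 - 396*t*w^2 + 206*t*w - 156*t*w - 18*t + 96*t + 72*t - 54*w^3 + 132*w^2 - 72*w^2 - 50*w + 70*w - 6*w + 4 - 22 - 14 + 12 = t^2*(-126*w - 70) + t*(-396*w^2 + 50*w + 150) - 54*w^3 + 60*w^2 + 14*w - 20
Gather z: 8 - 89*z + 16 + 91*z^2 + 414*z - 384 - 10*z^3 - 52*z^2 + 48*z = -10*z^3 + 39*z^2 + 373*z - 360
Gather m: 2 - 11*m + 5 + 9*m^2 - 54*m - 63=9*m^2 - 65*m - 56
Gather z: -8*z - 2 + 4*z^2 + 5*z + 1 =4*z^2 - 3*z - 1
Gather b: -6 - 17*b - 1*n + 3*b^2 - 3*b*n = 3*b^2 + b*(-3*n - 17) - n - 6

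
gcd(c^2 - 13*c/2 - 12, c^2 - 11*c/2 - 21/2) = c + 3/2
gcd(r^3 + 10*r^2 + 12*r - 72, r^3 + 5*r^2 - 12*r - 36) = r + 6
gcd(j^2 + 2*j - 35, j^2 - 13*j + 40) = j - 5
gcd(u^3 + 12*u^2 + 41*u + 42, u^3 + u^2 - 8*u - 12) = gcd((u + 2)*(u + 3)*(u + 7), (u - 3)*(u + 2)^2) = u + 2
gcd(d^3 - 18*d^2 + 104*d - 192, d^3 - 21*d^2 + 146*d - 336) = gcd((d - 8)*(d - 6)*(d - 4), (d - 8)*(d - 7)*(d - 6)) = d^2 - 14*d + 48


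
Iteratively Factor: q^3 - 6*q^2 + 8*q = (q)*(q^2 - 6*q + 8) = q*(q - 2)*(q - 4)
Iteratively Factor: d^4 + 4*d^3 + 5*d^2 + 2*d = (d)*(d^3 + 4*d^2 + 5*d + 2) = d*(d + 2)*(d^2 + 2*d + 1) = d*(d + 1)*(d + 2)*(d + 1)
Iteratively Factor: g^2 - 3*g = (g)*(g - 3)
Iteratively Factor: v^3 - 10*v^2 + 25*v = (v - 5)*(v^2 - 5*v) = (v - 5)^2*(v)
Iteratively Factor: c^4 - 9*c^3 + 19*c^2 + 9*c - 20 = (c + 1)*(c^3 - 10*c^2 + 29*c - 20) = (c - 4)*(c + 1)*(c^2 - 6*c + 5) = (c - 4)*(c - 1)*(c + 1)*(c - 5)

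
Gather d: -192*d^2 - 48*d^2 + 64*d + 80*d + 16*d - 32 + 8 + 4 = -240*d^2 + 160*d - 20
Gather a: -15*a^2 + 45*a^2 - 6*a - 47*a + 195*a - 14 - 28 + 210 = 30*a^2 + 142*a + 168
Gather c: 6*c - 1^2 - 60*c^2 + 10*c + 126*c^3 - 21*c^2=126*c^3 - 81*c^2 + 16*c - 1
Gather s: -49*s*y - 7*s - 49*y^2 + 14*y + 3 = s*(-49*y - 7) - 49*y^2 + 14*y + 3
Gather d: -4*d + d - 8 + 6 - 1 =-3*d - 3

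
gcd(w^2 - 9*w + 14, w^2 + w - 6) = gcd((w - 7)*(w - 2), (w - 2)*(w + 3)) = w - 2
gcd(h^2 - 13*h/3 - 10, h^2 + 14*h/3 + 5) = h + 5/3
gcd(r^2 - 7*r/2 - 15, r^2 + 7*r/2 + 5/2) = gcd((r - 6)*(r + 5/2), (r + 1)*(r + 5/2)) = r + 5/2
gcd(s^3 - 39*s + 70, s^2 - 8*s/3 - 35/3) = s - 5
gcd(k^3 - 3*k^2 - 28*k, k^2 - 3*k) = k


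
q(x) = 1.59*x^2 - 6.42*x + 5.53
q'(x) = 3.18*x - 6.42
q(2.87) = 0.20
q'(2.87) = 2.71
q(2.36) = -0.77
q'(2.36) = 1.08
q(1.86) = -0.91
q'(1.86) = -0.51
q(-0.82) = 11.86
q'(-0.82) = -9.03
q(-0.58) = 9.79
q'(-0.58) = -8.26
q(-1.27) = 16.25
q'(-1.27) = -10.46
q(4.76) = 11.00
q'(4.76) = 8.72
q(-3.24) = 43.02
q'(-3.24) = -16.72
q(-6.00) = 101.29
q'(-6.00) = -25.50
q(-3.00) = 39.10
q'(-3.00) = -15.96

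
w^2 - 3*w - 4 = (w - 4)*(w + 1)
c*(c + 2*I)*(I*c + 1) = I*c^3 - c^2 + 2*I*c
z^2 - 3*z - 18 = (z - 6)*(z + 3)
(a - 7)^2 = a^2 - 14*a + 49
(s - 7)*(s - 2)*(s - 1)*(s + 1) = s^4 - 9*s^3 + 13*s^2 + 9*s - 14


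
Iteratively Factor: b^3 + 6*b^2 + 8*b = (b + 4)*(b^2 + 2*b) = (b + 2)*(b + 4)*(b)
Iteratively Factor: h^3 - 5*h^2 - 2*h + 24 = (h - 4)*(h^2 - h - 6) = (h - 4)*(h + 2)*(h - 3)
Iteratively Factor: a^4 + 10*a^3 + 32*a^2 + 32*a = (a + 4)*(a^3 + 6*a^2 + 8*a) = (a + 4)^2*(a^2 + 2*a) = (a + 2)*(a + 4)^2*(a)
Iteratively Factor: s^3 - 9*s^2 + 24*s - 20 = (s - 2)*(s^2 - 7*s + 10) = (s - 2)^2*(s - 5)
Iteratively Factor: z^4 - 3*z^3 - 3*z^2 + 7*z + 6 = (z + 1)*(z^3 - 4*z^2 + z + 6) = (z - 2)*(z + 1)*(z^2 - 2*z - 3) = (z - 2)*(z + 1)^2*(z - 3)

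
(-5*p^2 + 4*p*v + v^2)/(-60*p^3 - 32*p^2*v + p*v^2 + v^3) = (p - v)/(12*p^2 + 4*p*v - v^2)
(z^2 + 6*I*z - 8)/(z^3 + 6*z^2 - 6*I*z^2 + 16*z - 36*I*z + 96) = (z + 4*I)/(z^2 + z*(6 - 8*I) - 48*I)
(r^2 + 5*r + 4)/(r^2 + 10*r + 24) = (r + 1)/(r + 6)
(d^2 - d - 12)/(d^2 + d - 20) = (d + 3)/(d + 5)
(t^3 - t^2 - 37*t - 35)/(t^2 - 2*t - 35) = t + 1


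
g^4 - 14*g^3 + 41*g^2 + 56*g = g*(g - 8)*(g - 7)*(g + 1)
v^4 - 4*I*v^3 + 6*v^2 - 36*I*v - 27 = (v - 3*I)^2*(v - I)*(v + 3*I)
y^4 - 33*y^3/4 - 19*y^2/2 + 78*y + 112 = (y - 8)*(y - 4)*(y + 7/4)*(y + 2)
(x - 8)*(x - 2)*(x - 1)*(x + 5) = x^4 - 6*x^3 - 29*x^2 + 114*x - 80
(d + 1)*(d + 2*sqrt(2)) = d^2 + d + 2*sqrt(2)*d + 2*sqrt(2)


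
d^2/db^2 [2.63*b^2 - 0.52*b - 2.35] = 5.26000000000000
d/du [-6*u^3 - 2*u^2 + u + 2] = -18*u^2 - 4*u + 1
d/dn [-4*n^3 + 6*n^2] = 12*n*(1 - n)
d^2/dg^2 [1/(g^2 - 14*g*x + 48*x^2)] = 2*(-g^2 + 14*g*x - 48*x^2 + 4*(g - 7*x)^2)/(g^2 - 14*g*x + 48*x^2)^3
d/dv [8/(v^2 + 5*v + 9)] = 8*(-2*v - 5)/(v^2 + 5*v + 9)^2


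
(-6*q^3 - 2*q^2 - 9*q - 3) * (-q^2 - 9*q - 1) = 6*q^5 + 56*q^4 + 33*q^3 + 86*q^2 + 36*q + 3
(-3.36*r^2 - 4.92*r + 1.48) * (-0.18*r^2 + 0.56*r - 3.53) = 0.6048*r^4 - 0.996*r^3 + 8.8392*r^2 + 18.1964*r - 5.2244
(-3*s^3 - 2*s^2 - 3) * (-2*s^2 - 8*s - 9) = 6*s^5 + 28*s^4 + 43*s^3 + 24*s^2 + 24*s + 27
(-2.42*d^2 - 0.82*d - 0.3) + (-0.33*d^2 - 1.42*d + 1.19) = -2.75*d^2 - 2.24*d + 0.89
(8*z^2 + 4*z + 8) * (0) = 0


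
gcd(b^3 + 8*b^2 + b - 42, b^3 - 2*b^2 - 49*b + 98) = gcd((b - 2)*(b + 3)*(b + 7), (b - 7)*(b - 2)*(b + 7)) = b^2 + 5*b - 14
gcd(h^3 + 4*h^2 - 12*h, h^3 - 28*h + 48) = h^2 + 4*h - 12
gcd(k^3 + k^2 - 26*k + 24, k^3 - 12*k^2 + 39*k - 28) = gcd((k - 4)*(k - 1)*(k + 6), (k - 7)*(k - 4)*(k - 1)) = k^2 - 5*k + 4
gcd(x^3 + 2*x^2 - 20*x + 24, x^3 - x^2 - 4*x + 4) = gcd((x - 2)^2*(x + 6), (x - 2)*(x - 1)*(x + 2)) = x - 2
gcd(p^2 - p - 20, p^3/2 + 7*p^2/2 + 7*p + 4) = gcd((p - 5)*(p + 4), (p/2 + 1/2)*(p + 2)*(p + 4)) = p + 4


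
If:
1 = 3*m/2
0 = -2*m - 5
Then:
No Solution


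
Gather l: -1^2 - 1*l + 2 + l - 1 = 0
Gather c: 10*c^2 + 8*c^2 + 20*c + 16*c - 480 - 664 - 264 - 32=18*c^2 + 36*c - 1440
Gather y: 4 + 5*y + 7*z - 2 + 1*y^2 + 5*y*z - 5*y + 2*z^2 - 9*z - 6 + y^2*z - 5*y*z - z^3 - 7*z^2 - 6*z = y^2*(z + 1) - z^3 - 5*z^2 - 8*z - 4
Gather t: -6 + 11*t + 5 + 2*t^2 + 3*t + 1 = 2*t^2 + 14*t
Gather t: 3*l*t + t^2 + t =t^2 + t*(3*l + 1)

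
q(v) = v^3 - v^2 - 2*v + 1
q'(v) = 3*v^2 - 2*v - 2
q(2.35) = 3.76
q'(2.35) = 9.87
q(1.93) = 0.60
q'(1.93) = 5.31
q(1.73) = -0.28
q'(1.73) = 3.52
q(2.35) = 3.76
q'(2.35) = 9.87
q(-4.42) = -96.05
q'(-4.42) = 65.45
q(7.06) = 288.93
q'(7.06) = 133.41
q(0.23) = 0.50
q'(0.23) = -2.30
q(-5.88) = -225.11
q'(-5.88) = 113.48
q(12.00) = 1561.00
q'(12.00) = 406.00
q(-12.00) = -1847.00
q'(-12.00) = 454.00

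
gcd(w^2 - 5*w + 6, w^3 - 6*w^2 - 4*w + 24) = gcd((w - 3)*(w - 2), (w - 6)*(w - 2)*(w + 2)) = w - 2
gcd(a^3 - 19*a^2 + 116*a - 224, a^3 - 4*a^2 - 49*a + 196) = a^2 - 11*a + 28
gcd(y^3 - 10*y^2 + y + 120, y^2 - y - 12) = y + 3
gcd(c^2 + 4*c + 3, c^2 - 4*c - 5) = c + 1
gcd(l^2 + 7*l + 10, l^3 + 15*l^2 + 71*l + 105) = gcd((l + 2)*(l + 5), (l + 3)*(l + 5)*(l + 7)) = l + 5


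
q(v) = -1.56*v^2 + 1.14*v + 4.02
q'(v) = 1.14 - 3.12*v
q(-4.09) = -26.74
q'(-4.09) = 13.90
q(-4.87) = -38.53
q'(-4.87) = 16.33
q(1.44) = 2.43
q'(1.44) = -3.35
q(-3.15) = -15.05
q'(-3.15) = 10.97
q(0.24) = 4.20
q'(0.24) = 0.39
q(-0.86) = 1.89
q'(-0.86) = 3.82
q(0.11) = 4.13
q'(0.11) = 0.80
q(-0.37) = 3.38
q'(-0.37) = 2.29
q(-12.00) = -234.30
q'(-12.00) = 38.58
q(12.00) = -206.94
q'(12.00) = -36.30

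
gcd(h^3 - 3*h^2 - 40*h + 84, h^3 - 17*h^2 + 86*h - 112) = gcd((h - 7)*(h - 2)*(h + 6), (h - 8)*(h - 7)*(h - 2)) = h^2 - 9*h + 14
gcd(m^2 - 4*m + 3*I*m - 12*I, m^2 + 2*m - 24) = m - 4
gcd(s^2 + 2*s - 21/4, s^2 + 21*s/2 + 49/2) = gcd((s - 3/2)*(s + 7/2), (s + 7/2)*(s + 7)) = s + 7/2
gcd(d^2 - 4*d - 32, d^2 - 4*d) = 1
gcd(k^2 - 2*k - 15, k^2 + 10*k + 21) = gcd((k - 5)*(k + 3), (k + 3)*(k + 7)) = k + 3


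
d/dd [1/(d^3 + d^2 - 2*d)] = (-3*d^2 - 2*d + 2)/(d^2*(d^2 + d - 2)^2)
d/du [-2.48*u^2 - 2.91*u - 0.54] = -4.96*u - 2.91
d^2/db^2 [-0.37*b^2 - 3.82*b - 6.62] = -0.740000000000000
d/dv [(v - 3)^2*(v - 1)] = (v - 3)*(3*v - 5)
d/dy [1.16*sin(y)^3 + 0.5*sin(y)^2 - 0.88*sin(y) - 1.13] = (3.48*sin(y)^2 + 1.0*sin(y) - 0.88)*cos(y)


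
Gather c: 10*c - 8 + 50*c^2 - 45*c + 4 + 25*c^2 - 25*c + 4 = 75*c^2 - 60*c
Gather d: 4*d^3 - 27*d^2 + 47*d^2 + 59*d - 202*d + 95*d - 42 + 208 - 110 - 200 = 4*d^3 + 20*d^2 - 48*d - 144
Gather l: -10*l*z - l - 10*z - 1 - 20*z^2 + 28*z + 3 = l*(-10*z - 1) - 20*z^2 + 18*z + 2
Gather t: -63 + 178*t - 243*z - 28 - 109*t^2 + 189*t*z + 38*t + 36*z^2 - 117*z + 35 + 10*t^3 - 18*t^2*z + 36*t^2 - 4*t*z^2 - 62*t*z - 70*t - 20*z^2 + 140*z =10*t^3 + t^2*(-18*z - 73) + t*(-4*z^2 + 127*z + 146) + 16*z^2 - 220*z - 56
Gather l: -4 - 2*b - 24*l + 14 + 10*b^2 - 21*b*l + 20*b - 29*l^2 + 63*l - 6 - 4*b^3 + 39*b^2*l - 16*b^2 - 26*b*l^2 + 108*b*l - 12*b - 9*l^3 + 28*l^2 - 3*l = -4*b^3 - 6*b^2 + 6*b - 9*l^3 + l^2*(-26*b - 1) + l*(39*b^2 + 87*b + 36) + 4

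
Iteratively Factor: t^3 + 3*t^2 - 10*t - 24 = (t + 2)*(t^2 + t - 12) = (t - 3)*(t + 2)*(t + 4)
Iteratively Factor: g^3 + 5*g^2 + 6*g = (g + 2)*(g^2 + 3*g) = (g + 2)*(g + 3)*(g)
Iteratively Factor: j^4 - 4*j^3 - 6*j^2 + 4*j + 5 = (j + 1)*(j^3 - 5*j^2 - j + 5) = (j + 1)^2*(j^2 - 6*j + 5) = (j - 5)*(j + 1)^2*(j - 1)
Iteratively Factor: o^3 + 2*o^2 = (o + 2)*(o^2) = o*(o + 2)*(o)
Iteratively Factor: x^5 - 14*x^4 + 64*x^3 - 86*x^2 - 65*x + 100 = (x + 1)*(x^4 - 15*x^3 + 79*x^2 - 165*x + 100) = (x - 5)*(x + 1)*(x^3 - 10*x^2 + 29*x - 20) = (x - 5)*(x - 1)*(x + 1)*(x^2 - 9*x + 20) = (x - 5)*(x - 4)*(x - 1)*(x + 1)*(x - 5)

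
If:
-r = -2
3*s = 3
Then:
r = 2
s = 1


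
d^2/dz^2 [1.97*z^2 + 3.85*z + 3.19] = 3.94000000000000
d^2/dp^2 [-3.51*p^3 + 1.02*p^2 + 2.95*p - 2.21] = 2.04 - 21.06*p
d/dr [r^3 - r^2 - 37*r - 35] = 3*r^2 - 2*r - 37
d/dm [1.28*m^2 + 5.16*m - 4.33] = 2.56*m + 5.16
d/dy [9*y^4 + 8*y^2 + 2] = 36*y^3 + 16*y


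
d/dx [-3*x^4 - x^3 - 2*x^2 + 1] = x*(-12*x^2 - 3*x - 4)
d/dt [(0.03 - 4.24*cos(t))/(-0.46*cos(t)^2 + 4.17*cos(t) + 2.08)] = (1.9504*cos(t)^2 - 0.0275999999999996*cos(t) + 8.9443)*sin(t)/(0.2116*cos(t)^4 - 3.8364*cos(t)^3 + 15.4753*cos(t)^2 + 17.3472*cos(t) + 4.3264)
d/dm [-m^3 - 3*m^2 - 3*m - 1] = -3*m^2 - 6*m - 3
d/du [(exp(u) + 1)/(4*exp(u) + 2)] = -exp(u)/(2*(2*exp(u) + 1)^2)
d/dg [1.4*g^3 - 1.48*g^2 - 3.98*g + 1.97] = 4.2*g^2 - 2.96*g - 3.98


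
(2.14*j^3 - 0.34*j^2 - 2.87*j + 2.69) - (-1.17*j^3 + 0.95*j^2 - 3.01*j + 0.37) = 3.31*j^3 - 1.29*j^2 + 0.14*j + 2.32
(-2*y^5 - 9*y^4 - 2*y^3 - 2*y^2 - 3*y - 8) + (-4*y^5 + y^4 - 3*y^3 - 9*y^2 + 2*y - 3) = -6*y^5 - 8*y^4 - 5*y^3 - 11*y^2 - y - 11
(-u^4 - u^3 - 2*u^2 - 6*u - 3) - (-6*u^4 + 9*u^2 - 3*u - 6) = 5*u^4 - u^3 - 11*u^2 - 3*u + 3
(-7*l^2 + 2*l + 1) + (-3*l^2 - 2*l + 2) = 3 - 10*l^2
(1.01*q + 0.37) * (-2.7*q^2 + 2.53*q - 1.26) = -2.727*q^3 + 1.5563*q^2 - 0.3365*q - 0.4662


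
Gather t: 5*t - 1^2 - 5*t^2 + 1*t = -5*t^2 + 6*t - 1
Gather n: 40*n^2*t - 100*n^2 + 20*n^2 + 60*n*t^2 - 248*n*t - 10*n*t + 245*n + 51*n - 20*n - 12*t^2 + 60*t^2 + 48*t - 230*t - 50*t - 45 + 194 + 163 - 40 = n^2*(40*t - 80) + n*(60*t^2 - 258*t + 276) + 48*t^2 - 232*t + 272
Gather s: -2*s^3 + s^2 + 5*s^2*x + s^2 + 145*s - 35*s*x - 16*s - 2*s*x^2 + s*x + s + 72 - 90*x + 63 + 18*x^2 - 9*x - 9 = -2*s^3 + s^2*(5*x + 2) + s*(-2*x^2 - 34*x + 130) + 18*x^2 - 99*x + 126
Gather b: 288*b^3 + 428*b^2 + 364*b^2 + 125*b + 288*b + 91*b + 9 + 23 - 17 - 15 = 288*b^3 + 792*b^2 + 504*b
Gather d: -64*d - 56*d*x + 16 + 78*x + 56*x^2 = d*(-56*x - 64) + 56*x^2 + 78*x + 16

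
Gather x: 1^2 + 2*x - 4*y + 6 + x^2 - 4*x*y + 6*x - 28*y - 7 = x^2 + x*(8 - 4*y) - 32*y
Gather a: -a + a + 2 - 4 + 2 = 0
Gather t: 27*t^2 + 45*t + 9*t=27*t^2 + 54*t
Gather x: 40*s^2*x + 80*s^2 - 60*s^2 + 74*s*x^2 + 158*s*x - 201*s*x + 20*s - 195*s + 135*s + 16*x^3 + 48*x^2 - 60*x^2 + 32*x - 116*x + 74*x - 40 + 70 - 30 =20*s^2 - 40*s + 16*x^3 + x^2*(74*s - 12) + x*(40*s^2 - 43*s - 10)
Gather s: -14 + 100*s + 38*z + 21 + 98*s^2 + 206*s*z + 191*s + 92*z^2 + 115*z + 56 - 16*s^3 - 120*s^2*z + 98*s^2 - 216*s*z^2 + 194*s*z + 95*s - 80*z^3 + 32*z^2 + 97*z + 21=-16*s^3 + s^2*(196 - 120*z) + s*(-216*z^2 + 400*z + 386) - 80*z^3 + 124*z^2 + 250*z + 84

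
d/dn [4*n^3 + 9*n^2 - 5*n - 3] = 12*n^2 + 18*n - 5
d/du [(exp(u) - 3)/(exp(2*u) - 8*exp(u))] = (-exp(2*u) + 6*exp(u) - 24)*exp(-u)/(exp(2*u) - 16*exp(u) + 64)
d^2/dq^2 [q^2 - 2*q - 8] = 2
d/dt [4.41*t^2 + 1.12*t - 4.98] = 8.82*t + 1.12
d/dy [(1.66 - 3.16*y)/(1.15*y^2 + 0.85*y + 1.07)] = (3.634*y^2 - 3.818*y - 4.7922)/(1.3225*y^4 + 1.955*y^3 + 3.1835*y^2 + 1.819*y + 1.1449)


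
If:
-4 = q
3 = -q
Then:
No Solution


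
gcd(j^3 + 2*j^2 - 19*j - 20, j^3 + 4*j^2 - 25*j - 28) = j^2 - 3*j - 4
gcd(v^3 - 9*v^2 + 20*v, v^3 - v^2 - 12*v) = v^2 - 4*v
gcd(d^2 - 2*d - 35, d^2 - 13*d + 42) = d - 7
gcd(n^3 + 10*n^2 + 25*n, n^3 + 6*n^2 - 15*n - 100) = n^2 + 10*n + 25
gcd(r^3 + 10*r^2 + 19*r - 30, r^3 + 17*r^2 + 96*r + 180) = r^2 + 11*r + 30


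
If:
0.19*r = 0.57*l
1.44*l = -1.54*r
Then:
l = 0.00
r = 0.00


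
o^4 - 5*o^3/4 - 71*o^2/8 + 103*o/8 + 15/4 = (o - 5/2)*(o - 2)*(o + 1/4)*(o + 3)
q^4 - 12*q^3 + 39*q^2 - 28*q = q*(q - 7)*(q - 4)*(q - 1)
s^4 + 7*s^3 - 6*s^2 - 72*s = s*(s - 3)*(s + 4)*(s + 6)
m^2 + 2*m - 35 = (m - 5)*(m + 7)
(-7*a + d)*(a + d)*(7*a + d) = -49*a^3 - 49*a^2*d + a*d^2 + d^3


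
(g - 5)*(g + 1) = g^2 - 4*g - 5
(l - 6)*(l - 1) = l^2 - 7*l + 6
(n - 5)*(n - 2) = n^2 - 7*n + 10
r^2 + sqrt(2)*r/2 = r*(r + sqrt(2)/2)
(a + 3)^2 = a^2 + 6*a + 9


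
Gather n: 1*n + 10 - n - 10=0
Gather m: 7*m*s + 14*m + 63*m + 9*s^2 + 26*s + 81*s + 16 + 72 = m*(7*s + 77) + 9*s^2 + 107*s + 88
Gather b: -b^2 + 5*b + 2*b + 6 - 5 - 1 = -b^2 + 7*b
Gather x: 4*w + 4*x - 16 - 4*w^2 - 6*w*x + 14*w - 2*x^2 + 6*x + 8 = -4*w^2 + 18*w - 2*x^2 + x*(10 - 6*w) - 8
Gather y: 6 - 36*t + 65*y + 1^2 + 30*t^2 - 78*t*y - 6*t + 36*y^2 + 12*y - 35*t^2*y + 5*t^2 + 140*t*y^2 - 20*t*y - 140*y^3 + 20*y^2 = 35*t^2 - 42*t - 140*y^3 + y^2*(140*t + 56) + y*(-35*t^2 - 98*t + 77) + 7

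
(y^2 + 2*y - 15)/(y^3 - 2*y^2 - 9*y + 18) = (y + 5)/(y^2 + y - 6)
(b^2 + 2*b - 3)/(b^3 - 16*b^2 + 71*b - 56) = (b + 3)/(b^2 - 15*b + 56)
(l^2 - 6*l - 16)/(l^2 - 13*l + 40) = (l + 2)/(l - 5)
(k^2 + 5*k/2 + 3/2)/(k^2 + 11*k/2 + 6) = (k + 1)/(k + 4)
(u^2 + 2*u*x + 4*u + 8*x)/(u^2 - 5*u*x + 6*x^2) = (u^2 + 2*u*x + 4*u + 8*x)/(u^2 - 5*u*x + 6*x^2)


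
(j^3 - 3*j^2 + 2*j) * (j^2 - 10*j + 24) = j^5 - 13*j^4 + 56*j^3 - 92*j^2 + 48*j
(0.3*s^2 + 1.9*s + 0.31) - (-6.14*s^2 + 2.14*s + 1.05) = 6.44*s^2 - 0.24*s - 0.74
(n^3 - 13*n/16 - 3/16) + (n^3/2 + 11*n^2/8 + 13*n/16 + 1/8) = 3*n^3/2 + 11*n^2/8 - 1/16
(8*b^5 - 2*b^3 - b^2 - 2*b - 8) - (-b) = 8*b^5 - 2*b^3 - b^2 - b - 8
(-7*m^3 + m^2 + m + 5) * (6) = -42*m^3 + 6*m^2 + 6*m + 30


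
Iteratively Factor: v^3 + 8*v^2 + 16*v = (v)*(v^2 + 8*v + 16) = v*(v + 4)*(v + 4)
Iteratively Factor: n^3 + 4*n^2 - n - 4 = (n + 4)*(n^2 - 1) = (n + 1)*(n + 4)*(n - 1)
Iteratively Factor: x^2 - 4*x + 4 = (x - 2)*(x - 2)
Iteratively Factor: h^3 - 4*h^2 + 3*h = (h - 1)*(h^2 - 3*h) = h*(h - 1)*(h - 3)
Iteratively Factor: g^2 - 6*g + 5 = (g - 5)*(g - 1)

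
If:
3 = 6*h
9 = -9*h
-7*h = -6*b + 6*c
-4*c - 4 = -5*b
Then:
No Solution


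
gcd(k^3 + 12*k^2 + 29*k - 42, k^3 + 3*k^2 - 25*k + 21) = k^2 + 6*k - 7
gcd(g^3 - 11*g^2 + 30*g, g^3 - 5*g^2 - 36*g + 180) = g^2 - 11*g + 30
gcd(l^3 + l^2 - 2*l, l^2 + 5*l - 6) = l - 1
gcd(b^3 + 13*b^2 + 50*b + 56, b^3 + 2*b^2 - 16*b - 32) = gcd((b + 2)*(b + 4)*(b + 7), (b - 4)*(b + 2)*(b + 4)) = b^2 + 6*b + 8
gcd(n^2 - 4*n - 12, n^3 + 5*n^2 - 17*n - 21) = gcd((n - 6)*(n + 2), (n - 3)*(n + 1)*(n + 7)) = 1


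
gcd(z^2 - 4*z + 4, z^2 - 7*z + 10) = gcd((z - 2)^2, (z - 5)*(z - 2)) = z - 2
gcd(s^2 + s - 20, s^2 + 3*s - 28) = s - 4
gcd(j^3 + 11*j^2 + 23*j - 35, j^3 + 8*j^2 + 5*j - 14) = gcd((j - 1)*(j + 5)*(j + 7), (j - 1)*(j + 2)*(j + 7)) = j^2 + 6*j - 7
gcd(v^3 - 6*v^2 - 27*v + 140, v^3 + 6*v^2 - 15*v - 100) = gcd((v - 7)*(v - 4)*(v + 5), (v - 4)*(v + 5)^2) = v^2 + v - 20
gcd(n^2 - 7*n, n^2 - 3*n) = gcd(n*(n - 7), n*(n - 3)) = n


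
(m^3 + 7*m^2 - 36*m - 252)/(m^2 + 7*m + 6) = (m^2 + m - 42)/(m + 1)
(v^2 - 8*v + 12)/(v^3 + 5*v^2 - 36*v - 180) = (v - 2)/(v^2 + 11*v + 30)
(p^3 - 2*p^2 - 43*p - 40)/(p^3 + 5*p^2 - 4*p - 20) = (p^2 - 7*p - 8)/(p^2 - 4)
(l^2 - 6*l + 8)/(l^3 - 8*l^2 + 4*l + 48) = (l - 2)/(l^2 - 4*l - 12)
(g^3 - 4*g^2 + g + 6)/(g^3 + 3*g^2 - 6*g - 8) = (g - 3)/(g + 4)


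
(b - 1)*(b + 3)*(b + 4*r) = b^3 + 4*b^2*r + 2*b^2 + 8*b*r - 3*b - 12*r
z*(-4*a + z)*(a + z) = -4*a^2*z - 3*a*z^2 + z^3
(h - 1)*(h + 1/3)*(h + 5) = h^3 + 13*h^2/3 - 11*h/3 - 5/3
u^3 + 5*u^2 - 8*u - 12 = (u - 2)*(u + 1)*(u + 6)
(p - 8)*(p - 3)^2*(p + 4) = p^4 - 10*p^3 + p^2 + 156*p - 288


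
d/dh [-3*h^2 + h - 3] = 1 - 6*h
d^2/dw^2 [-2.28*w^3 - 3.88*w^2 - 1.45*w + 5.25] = -13.68*w - 7.76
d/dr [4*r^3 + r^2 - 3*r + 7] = 12*r^2 + 2*r - 3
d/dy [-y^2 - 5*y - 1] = -2*y - 5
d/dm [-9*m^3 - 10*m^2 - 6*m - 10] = -27*m^2 - 20*m - 6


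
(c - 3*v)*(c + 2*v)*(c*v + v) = c^3*v - c^2*v^2 + c^2*v - 6*c*v^3 - c*v^2 - 6*v^3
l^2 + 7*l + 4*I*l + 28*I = (l + 7)*(l + 4*I)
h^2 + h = h*(h + 1)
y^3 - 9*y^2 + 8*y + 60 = (y - 6)*(y - 5)*(y + 2)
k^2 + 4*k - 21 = (k - 3)*(k + 7)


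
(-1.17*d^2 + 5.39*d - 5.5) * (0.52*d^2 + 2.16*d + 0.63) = -0.6084*d^4 + 0.2756*d^3 + 8.0453*d^2 - 8.4843*d - 3.465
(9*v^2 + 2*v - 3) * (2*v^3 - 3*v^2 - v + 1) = 18*v^5 - 23*v^4 - 21*v^3 + 16*v^2 + 5*v - 3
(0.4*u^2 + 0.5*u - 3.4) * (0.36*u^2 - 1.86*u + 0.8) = 0.144*u^4 - 0.564*u^3 - 1.834*u^2 + 6.724*u - 2.72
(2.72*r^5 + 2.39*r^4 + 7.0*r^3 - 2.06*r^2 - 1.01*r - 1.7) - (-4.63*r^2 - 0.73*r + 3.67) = 2.72*r^5 + 2.39*r^4 + 7.0*r^3 + 2.57*r^2 - 0.28*r - 5.37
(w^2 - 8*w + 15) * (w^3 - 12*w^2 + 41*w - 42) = w^5 - 20*w^4 + 152*w^3 - 550*w^2 + 951*w - 630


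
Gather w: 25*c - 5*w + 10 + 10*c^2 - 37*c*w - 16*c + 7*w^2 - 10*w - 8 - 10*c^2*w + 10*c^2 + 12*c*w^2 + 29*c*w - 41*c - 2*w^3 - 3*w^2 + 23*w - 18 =20*c^2 - 32*c - 2*w^3 + w^2*(12*c + 4) + w*(-10*c^2 - 8*c + 8) - 16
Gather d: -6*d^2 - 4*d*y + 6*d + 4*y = -6*d^2 + d*(6 - 4*y) + 4*y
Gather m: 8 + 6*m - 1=6*m + 7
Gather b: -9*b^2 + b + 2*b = -9*b^2 + 3*b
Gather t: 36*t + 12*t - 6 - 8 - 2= 48*t - 16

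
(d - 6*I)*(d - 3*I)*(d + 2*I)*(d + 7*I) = d^4 + 49*d^2 - 36*I*d + 252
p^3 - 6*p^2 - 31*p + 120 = (p - 8)*(p - 3)*(p + 5)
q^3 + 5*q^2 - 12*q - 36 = (q - 3)*(q + 2)*(q + 6)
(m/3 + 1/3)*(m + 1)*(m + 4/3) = m^3/3 + 10*m^2/9 + 11*m/9 + 4/9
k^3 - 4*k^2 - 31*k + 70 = (k - 7)*(k - 2)*(k + 5)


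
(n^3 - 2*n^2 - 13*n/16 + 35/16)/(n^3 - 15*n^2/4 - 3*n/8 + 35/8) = (4*n - 7)/(2*(2*n - 7))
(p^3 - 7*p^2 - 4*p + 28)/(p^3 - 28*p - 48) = (p^2 - 9*p + 14)/(p^2 - 2*p - 24)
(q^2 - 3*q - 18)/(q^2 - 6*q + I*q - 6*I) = (q + 3)/(q + I)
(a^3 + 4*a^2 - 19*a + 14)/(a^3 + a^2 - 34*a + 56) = (a - 1)/(a - 4)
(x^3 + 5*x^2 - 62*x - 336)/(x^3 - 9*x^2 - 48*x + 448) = (x + 6)/(x - 8)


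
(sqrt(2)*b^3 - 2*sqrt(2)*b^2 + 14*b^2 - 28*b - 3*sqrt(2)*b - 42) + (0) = sqrt(2)*b^3 - 2*sqrt(2)*b^2 + 14*b^2 - 28*b - 3*sqrt(2)*b - 42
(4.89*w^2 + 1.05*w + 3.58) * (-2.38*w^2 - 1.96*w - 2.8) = -11.6382*w^4 - 12.0834*w^3 - 24.2704*w^2 - 9.9568*w - 10.024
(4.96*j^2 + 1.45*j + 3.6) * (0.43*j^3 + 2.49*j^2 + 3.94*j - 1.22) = 2.1328*j^5 + 12.9739*j^4 + 24.7009*j^3 + 8.6258*j^2 + 12.415*j - 4.392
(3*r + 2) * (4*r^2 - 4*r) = 12*r^3 - 4*r^2 - 8*r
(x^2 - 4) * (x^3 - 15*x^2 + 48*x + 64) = x^5 - 15*x^4 + 44*x^3 + 124*x^2 - 192*x - 256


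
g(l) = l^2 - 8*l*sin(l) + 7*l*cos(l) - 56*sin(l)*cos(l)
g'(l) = -7*l*sin(l) - 8*l*cos(l) + 2*l + 56*sin(l)^2 - 8*sin(l) - 56*cos(l)^2 + 7*cos(l)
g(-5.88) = -5.04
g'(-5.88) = 12.20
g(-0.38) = 15.84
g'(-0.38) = -30.05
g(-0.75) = 20.56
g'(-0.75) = 5.93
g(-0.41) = 16.70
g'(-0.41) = -27.55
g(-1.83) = -21.39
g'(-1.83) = 34.79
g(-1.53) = -8.04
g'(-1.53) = 50.83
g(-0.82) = 19.89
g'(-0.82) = 13.14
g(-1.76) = -18.76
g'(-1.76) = 40.31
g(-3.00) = 18.58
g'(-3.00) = -92.29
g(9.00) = 14.95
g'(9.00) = 10.99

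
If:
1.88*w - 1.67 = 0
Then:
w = 0.89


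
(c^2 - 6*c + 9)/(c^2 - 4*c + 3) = (c - 3)/(c - 1)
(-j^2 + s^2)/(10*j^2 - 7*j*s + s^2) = (-j^2 + s^2)/(10*j^2 - 7*j*s + s^2)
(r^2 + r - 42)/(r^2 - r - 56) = (r - 6)/(r - 8)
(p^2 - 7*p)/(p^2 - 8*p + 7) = p/(p - 1)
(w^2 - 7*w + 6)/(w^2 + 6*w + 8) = (w^2 - 7*w + 6)/(w^2 + 6*w + 8)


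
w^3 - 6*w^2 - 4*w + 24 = (w - 6)*(w - 2)*(w + 2)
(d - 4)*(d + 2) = d^2 - 2*d - 8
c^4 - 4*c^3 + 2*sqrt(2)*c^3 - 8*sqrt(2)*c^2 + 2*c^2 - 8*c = c*(c - 4)*(c + sqrt(2))^2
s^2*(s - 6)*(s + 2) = s^4 - 4*s^3 - 12*s^2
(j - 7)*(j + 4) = j^2 - 3*j - 28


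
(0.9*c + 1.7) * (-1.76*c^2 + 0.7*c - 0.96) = -1.584*c^3 - 2.362*c^2 + 0.326*c - 1.632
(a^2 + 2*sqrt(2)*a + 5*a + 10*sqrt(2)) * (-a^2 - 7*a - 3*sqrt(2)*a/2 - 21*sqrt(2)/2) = -a^4 - 12*a^3 - 7*sqrt(2)*a^3/2 - 42*sqrt(2)*a^2 - 41*a^2 - 245*sqrt(2)*a/2 - 72*a - 210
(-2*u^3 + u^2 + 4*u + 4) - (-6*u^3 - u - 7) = 4*u^3 + u^2 + 5*u + 11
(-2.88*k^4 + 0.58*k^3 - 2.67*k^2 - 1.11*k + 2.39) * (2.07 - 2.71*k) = 7.8048*k^5 - 7.5334*k^4 + 8.4363*k^3 - 2.5188*k^2 - 8.7746*k + 4.9473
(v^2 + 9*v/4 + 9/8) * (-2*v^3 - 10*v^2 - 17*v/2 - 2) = -2*v^5 - 29*v^4/2 - 133*v^3/4 - 259*v^2/8 - 225*v/16 - 9/4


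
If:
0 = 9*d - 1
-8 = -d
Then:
No Solution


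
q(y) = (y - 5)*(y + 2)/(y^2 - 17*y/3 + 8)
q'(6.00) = 0.39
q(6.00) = 0.80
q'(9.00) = 0.02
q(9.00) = 1.16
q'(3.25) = 384.00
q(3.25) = -63.00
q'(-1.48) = -0.41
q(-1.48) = -0.18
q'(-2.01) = -0.30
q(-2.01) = 0.00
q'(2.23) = -120.72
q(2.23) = -34.85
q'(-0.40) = -0.88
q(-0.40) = -0.83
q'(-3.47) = -0.15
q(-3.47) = 0.31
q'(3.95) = 13.41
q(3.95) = -5.12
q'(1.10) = -5.00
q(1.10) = -4.06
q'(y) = (17/3 - 2*y)*(y - 5)*(y + 2)/(y^2 - 17*y/3 + 8)^2 + (y - 5)/(y^2 - 17*y/3 + 8) + (y + 2)/(y^2 - 17*y/3 + 8) = 6*(-4*y^2 + 54*y - 121)/(9*y^4 - 102*y^3 + 433*y^2 - 816*y + 576)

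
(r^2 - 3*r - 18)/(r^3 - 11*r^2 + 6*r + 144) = 1/(r - 8)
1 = 1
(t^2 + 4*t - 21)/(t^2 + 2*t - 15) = (t + 7)/(t + 5)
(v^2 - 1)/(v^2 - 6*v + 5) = (v + 1)/(v - 5)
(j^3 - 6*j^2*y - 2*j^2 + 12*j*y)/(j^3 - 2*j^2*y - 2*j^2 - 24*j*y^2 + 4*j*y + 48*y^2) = j/(j + 4*y)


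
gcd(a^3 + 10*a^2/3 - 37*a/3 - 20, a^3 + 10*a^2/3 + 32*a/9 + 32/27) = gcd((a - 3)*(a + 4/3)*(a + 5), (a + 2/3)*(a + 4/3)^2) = a + 4/3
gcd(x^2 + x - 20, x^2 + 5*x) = x + 5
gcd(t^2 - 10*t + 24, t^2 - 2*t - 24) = t - 6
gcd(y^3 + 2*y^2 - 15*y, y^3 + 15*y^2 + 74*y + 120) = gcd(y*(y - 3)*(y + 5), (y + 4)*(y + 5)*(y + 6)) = y + 5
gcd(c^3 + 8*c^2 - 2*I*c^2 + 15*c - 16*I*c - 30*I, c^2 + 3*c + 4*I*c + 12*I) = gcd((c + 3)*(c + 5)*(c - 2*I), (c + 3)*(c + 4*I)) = c + 3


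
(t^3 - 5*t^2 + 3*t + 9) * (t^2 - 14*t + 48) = t^5 - 19*t^4 + 121*t^3 - 273*t^2 + 18*t + 432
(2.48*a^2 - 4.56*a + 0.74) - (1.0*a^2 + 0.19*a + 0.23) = 1.48*a^2 - 4.75*a + 0.51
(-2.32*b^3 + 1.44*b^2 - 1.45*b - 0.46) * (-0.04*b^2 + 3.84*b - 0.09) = 0.0928*b^5 - 8.9664*b^4 + 5.7964*b^3 - 5.6792*b^2 - 1.6359*b + 0.0414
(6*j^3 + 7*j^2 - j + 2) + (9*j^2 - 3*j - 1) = 6*j^3 + 16*j^2 - 4*j + 1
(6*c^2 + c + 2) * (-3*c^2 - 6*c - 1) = -18*c^4 - 39*c^3 - 18*c^2 - 13*c - 2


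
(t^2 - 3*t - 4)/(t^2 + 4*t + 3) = (t - 4)/(t + 3)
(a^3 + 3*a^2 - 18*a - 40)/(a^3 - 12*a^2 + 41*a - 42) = (a^3 + 3*a^2 - 18*a - 40)/(a^3 - 12*a^2 + 41*a - 42)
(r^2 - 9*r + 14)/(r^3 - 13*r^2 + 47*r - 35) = (r - 2)/(r^2 - 6*r + 5)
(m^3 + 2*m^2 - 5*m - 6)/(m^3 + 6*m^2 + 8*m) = (m^3 + 2*m^2 - 5*m - 6)/(m*(m^2 + 6*m + 8))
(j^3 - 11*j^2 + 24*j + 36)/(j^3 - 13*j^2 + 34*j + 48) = (j - 6)/(j - 8)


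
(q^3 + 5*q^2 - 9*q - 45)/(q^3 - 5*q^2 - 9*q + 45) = (q + 5)/(q - 5)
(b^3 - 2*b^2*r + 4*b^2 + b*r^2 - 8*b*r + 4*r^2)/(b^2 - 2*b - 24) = (b^2 - 2*b*r + r^2)/(b - 6)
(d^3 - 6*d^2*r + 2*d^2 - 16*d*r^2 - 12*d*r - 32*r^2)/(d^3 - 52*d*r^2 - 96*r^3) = (d + 2)/(d + 6*r)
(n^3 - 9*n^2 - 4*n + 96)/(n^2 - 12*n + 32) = n + 3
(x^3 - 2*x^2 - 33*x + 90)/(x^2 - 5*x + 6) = (x^2 + x - 30)/(x - 2)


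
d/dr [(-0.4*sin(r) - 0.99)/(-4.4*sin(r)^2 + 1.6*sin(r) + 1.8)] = (-1.76*sin(r)^2 - 8.712*sin(r) + 0.864)*cos(r)/(19.36*sin(r)^4 - 14.08*sin(r)^3 - 13.28*sin(r)^2 + 5.76*sin(r) + 3.24)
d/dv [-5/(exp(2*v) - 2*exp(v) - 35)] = 10*(exp(v) - 1)*exp(v)/(-exp(2*v) + 2*exp(v) + 35)^2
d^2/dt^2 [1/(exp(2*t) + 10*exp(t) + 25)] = (4*exp(t) - 10)*exp(t)/(exp(4*t) + 20*exp(3*t) + 150*exp(2*t) + 500*exp(t) + 625)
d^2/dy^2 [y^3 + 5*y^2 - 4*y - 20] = 6*y + 10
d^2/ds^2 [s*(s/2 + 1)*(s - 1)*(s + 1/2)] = 6*s^2 + 9*s/2 - 3/2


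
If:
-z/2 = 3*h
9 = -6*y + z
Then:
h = -z/6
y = z/6 - 3/2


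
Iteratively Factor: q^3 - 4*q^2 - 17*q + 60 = (q + 4)*(q^2 - 8*q + 15) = (q - 3)*(q + 4)*(q - 5)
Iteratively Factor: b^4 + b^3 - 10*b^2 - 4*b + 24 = (b - 2)*(b^3 + 3*b^2 - 4*b - 12) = (b - 2)*(b + 3)*(b^2 - 4) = (b - 2)*(b + 2)*(b + 3)*(b - 2)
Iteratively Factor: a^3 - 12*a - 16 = (a + 2)*(a^2 - 2*a - 8) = (a - 4)*(a + 2)*(a + 2)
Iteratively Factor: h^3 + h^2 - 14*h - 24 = (h - 4)*(h^2 + 5*h + 6) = (h - 4)*(h + 3)*(h + 2)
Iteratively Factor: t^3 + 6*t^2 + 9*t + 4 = (t + 1)*(t^2 + 5*t + 4) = (t + 1)^2*(t + 4)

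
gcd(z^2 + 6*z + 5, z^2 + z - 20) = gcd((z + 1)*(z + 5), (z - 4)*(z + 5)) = z + 5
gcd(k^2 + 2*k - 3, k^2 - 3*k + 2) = k - 1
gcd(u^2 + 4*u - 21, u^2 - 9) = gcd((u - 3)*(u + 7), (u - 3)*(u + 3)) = u - 3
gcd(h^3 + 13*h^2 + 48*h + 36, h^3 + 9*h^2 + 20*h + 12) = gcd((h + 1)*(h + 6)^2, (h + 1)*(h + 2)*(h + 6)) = h^2 + 7*h + 6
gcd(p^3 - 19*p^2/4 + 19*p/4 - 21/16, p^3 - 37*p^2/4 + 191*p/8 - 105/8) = p^2 - 17*p/4 + 21/8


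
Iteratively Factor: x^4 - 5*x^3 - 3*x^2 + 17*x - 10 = (x - 1)*(x^3 - 4*x^2 - 7*x + 10) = (x - 5)*(x - 1)*(x^2 + x - 2) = (x - 5)*(x - 1)^2*(x + 2)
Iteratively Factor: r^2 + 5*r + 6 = (r + 3)*(r + 2)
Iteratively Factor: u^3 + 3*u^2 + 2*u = (u)*(u^2 + 3*u + 2) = u*(u + 2)*(u + 1)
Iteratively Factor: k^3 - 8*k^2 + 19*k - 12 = (k - 4)*(k^2 - 4*k + 3) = (k - 4)*(k - 1)*(k - 3)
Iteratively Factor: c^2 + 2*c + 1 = (c + 1)*(c + 1)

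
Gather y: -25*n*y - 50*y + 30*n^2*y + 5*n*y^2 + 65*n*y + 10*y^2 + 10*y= y^2*(5*n + 10) + y*(30*n^2 + 40*n - 40)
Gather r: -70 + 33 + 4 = -33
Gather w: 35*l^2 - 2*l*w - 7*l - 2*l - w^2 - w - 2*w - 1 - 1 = 35*l^2 - 9*l - w^2 + w*(-2*l - 3) - 2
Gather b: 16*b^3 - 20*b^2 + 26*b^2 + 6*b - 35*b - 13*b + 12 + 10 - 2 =16*b^3 + 6*b^2 - 42*b + 20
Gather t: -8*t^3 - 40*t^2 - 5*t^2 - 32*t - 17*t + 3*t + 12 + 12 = -8*t^3 - 45*t^2 - 46*t + 24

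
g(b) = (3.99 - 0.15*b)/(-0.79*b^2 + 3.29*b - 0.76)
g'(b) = (3.99 - 0.15*b)*(1.58*b - 3.29)/(-0.79*b^2 + 3.29*b - 0.76)^2 - 0.15/(-0.79*b^2 + 3.29*b - 0.76) = (-0.1185*b^2 + 6.3042*b - 13.0131)/(0.6241*b^4 - 5.1982*b^3 + 12.0249*b^2 - 5.0008*b + 0.5776)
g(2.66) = 1.50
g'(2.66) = 0.51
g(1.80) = 1.43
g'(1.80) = -0.30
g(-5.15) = -0.12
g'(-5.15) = -0.03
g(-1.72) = -0.49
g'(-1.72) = -0.32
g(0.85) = 2.64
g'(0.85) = -3.60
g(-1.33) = -0.64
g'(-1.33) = -0.51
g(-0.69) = -1.20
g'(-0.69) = -1.50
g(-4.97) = -0.13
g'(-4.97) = -0.04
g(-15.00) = -0.03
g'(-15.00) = -0.00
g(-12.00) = -0.04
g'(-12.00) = -0.00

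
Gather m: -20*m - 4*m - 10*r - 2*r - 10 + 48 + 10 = -24*m - 12*r + 48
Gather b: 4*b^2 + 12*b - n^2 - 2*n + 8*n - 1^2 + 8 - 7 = 4*b^2 + 12*b - n^2 + 6*n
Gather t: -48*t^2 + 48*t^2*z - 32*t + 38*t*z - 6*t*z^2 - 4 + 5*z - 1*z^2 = t^2*(48*z - 48) + t*(-6*z^2 + 38*z - 32) - z^2 + 5*z - 4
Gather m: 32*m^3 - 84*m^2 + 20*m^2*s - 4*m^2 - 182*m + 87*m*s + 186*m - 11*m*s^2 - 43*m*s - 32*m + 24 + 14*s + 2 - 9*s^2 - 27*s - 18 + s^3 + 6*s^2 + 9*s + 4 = 32*m^3 + m^2*(20*s - 88) + m*(-11*s^2 + 44*s - 28) + s^3 - 3*s^2 - 4*s + 12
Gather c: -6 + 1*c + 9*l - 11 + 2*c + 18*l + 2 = 3*c + 27*l - 15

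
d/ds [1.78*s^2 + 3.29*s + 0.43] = 3.56*s + 3.29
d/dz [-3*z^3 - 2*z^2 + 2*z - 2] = -9*z^2 - 4*z + 2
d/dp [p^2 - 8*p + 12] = 2*p - 8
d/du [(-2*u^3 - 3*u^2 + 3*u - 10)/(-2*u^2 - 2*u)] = (u^4 + 2*u^3 + 3*u^2 - 10*u - 5)/(u^2*(u^2 + 2*u + 1))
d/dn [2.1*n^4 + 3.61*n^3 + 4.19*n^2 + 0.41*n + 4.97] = 8.4*n^3 + 10.83*n^2 + 8.38*n + 0.41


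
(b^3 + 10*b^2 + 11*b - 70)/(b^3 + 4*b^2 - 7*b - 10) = (b + 7)/(b + 1)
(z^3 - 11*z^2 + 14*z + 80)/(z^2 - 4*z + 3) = (z^3 - 11*z^2 + 14*z + 80)/(z^2 - 4*z + 3)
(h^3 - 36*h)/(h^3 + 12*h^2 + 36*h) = (h - 6)/(h + 6)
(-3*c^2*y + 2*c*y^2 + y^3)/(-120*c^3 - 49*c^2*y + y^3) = y*(-c + y)/(-40*c^2 - 3*c*y + y^2)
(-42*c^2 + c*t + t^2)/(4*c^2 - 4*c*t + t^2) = (-42*c^2 + c*t + t^2)/(4*c^2 - 4*c*t + t^2)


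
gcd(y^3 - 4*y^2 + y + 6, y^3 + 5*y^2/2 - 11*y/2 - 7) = y^2 - y - 2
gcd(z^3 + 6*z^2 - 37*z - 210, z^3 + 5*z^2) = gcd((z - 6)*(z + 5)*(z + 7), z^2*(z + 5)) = z + 5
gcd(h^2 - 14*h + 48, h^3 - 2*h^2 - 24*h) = h - 6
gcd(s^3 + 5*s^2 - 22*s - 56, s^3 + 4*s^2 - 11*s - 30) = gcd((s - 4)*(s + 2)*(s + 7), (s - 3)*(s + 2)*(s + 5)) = s + 2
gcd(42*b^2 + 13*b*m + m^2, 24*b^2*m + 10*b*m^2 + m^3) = 6*b + m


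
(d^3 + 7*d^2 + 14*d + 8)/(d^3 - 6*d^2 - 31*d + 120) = (d^3 + 7*d^2 + 14*d + 8)/(d^3 - 6*d^2 - 31*d + 120)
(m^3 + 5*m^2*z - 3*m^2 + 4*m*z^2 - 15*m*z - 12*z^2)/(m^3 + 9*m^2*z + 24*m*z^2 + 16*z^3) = (m - 3)/(m + 4*z)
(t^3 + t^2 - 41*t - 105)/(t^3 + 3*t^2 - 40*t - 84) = (t^3 + t^2 - 41*t - 105)/(t^3 + 3*t^2 - 40*t - 84)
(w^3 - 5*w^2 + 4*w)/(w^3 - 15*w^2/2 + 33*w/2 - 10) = 2*w/(2*w - 5)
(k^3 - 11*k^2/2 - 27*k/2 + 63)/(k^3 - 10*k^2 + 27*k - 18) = (k + 7/2)/(k - 1)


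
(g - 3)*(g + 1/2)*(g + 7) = g^3 + 9*g^2/2 - 19*g - 21/2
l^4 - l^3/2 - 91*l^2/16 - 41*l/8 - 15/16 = (l - 3)*(l + 1/4)*(l + 1)*(l + 5/4)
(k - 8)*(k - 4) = k^2 - 12*k + 32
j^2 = j^2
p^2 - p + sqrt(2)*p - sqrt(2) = (p - 1)*(p + sqrt(2))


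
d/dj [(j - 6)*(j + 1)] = 2*j - 5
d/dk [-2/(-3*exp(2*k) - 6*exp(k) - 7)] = -12*(exp(k) + 1)*exp(k)/(3*exp(2*k) + 6*exp(k) + 7)^2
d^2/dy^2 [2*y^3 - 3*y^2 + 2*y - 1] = 12*y - 6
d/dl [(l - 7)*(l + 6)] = 2*l - 1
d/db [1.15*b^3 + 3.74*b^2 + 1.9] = b*(3.45*b + 7.48)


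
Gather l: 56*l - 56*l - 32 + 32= 0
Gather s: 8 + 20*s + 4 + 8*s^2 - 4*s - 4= 8*s^2 + 16*s + 8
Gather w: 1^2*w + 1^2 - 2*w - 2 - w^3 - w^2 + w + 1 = -w^3 - w^2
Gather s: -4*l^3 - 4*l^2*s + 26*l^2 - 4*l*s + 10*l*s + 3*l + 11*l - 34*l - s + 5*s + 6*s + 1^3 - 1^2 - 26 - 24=-4*l^3 + 26*l^2 - 20*l + s*(-4*l^2 + 6*l + 10) - 50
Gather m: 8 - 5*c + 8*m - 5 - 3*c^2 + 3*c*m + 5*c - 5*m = -3*c^2 + m*(3*c + 3) + 3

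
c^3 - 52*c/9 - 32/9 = (c - 8/3)*(c + 2/3)*(c + 2)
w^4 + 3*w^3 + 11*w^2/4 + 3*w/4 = w*(w + 1/2)*(w + 1)*(w + 3/2)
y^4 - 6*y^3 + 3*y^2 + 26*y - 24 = (y - 4)*(y - 3)*(y - 1)*(y + 2)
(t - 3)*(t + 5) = t^2 + 2*t - 15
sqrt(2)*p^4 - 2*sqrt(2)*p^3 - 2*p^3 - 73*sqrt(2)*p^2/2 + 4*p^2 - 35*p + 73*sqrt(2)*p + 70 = (p - 2)*(p - 5*sqrt(2))*(p + 7*sqrt(2)/2)*(sqrt(2)*p + 1)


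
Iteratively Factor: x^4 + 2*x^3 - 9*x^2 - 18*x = (x + 3)*(x^3 - x^2 - 6*x) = x*(x + 3)*(x^2 - x - 6) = x*(x - 3)*(x + 3)*(x + 2)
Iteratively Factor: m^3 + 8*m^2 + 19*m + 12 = (m + 4)*(m^2 + 4*m + 3) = (m + 1)*(m + 4)*(m + 3)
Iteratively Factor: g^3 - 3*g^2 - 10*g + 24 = (g - 2)*(g^2 - g - 12) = (g - 4)*(g - 2)*(g + 3)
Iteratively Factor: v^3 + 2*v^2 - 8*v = (v)*(v^2 + 2*v - 8) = v*(v + 4)*(v - 2)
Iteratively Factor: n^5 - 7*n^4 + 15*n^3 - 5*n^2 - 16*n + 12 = (n - 1)*(n^4 - 6*n^3 + 9*n^2 + 4*n - 12) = (n - 2)*(n - 1)*(n^3 - 4*n^2 + n + 6) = (n - 2)^2*(n - 1)*(n^2 - 2*n - 3) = (n - 3)*(n - 2)^2*(n - 1)*(n + 1)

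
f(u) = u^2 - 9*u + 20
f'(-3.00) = -15.00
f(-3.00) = 56.00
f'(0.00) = -9.00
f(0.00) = 20.00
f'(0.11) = -8.78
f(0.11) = 19.02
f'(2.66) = -3.68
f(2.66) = 3.14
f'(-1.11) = -11.22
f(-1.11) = 31.22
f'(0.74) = -7.52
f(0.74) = 13.89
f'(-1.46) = -11.92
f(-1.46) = 35.27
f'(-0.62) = -10.24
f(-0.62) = 25.96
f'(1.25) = -6.50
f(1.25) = 10.31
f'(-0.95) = -10.90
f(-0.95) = 29.45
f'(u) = 2*u - 9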